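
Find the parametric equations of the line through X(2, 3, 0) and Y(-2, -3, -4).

Direction vector d = Y - X = (-2 - 2, -3 - 3, -4 + 0) = (-4, -6, -4)
Parametric form r = X + t·d:
x = 2 - 4t, y = 3 - 6t, z = 0 - 4t

x = 2 - 4t, y = 3 - 6t, z = 0 - 4t


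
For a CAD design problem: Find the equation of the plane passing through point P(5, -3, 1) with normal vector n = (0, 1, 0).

The plane through P with normal n = (a, b, c) satisfies n·(r - P) = 0,
i.e. ax + by + cz = a·x₀ + b·y₀ + c·z₀.
d = 0·5 + 1·(-3) + 0·1
  = 0 - 3 + 0
  = -3
Equation: y = -3

y = -3


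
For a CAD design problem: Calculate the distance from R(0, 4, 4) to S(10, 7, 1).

d = √[(x₂-x₁)² + (y₂-y₁)² + (z₂-z₁)²]
  = √[10² + 3² + (-3)²]
  = √[100 + 9 + 9]
  = √118
  ≈ 10.86

10.86


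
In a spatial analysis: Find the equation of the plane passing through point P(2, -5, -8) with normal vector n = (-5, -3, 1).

The plane through P with normal n = (a, b, c) satisfies n·(r - P) = 0,
i.e. ax + by + cz = a·x₀ + b·y₀ + c·z₀.
d = (-5)·2 + (-3)·(-5) + 1·(-8)
  = -10 + 15 - 8
  = -3
Equation: -5x - 3y + z = -3

-5x - 3y + z = -3


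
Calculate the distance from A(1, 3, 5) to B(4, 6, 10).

d = √[(x₂-x₁)² + (y₂-y₁)² + (z₂-z₁)²]
  = √[3² + 3² + 5²]
  = √[9 + 9 + 25]
  = √43
  ≈ 6.557

6.557


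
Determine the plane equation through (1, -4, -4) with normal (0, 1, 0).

The plane through P with normal n = (a, b, c) satisfies n·(r - P) = 0,
i.e. ax + by + cz = a·x₀ + b·y₀ + c·z₀.
d = 0·1 + 1·(-4) + 0·(-4)
  = 0 - 4 + 0
  = -4
Equation: y = -4

y = -4


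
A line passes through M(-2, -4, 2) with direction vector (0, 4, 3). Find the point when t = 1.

P(t) = M + t·d
  = (-2 + 0·1, -4 + 4·1, 2 + 3·1)
  = (-2 + 0, -4 + 4, 2 + 3)
  = (-2, 0, 5)

(-2, 0, 5)


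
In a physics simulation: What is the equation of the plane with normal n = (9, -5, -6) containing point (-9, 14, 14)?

The plane through P with normal n = (a, b, c) satisfies n·(r - P) = 0,
i.e. ax + by + cz = a·x₀ + b·y₀ + c·z₀.
d = 9·(-9) + (-5)·14 + (-6)·14
  = -81 - 70 - 84
  = -235
Equation: 9x - 5y - 6z = -235

9x - 5y - 6z = -235


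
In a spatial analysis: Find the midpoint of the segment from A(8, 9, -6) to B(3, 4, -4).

M = ((x₁+x₂)/2, (y₁+y₂)/2, (z₁+z₂)/2)
  = ((8 + 3)/2, (9 + 4)/2, (-6 - 4)/2)
  = (11/2, 13/2, -10/2)
  = (5.5, 6.5, -5)

(5.5, 6.5, -5)


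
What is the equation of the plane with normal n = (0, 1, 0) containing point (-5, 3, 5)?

The plane through P with normal n = (a, b, c) satisfies n·(r - P) = 0,
i.e. ax + by + cz = a·x₀ + b·y₀ + c·z₀.
d = 0·(-5) + 1·3 + 0·5
  = 0 + 3 + 0
  = 3
Equation: y = 3

y = 3


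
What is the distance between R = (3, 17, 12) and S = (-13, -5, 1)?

d = √[(x₂-x₁)² + (y₂-y₁)² + (z₂-z₁)²]
  = √[(-16)² + (-22)² + (-11)²]
  = √[256 + 484 + 121]
  = √861
  ≈ 29.34

29.34


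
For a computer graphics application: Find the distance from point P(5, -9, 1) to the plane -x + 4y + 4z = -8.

distance = |a·x₀ + b·y₀ + c·z₀ - d| / √(a² + b² + c²)
  = |(-1)·5 + 4·(-9) + 4·1 - (-8)| / √((-1)² + 4² + 4²)
  = |-5 - 36 + 4 + 8| / √(1 + 16 + 16)
  = |-29| / √33
  = 29 / 5.745
  ≈ 5.048

5.048


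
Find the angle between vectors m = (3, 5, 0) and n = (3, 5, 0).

m·n = 3·3 + 5·5 + 0·0 = 9 + 25 + 0 = 34
|m| = √(3² + 5² + 0²) = √34 ≈ 5.831
|n| = √(3² + 5² + 0²) = √34 ≈ 5.831
cos θ = (m·n)/(|m||n|) = 34/(5.831·5.831) ≈ 1
θ = arccos(1) ≈ 0°

0°


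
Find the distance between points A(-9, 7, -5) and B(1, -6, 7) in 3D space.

d = √[(x₂-x₁)² + (y₂-y₁)² + (z₂-z₁)²]
  = √[10² + (-13)² + 12²]
  = √[100 + 169 + 144]
  = √413
  ≈ 20.32

20.32


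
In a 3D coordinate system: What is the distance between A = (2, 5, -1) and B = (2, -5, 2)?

d = √[(x₂-x₁)² + (y₂-y₁)² + (z₂-z₁)²]
  = √[0² + (-10)² + 3²]
  = √[0 + 100 + 9]
  = √109
  ≈ 10.44

10.44


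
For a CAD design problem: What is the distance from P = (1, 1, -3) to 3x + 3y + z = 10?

distance = |a·x₀ + b·y₀ + c·z₀ - d| / √(a² + b² + c²)
  = |3·1 + 3·1 + 1·(-3) - 10| / √(3² + 3² + 1²)
  = |3 + 3 - 3 - 10| / √(9 + 9 + 1)
  = |-7| / √19
  = 7 / 4.359
  ≈ 1.606

1.606


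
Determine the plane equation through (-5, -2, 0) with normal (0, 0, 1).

The plane through P with normal n = (a, b, c) satisfies n·(r - P) = 0,
i.e. ax + by + cz = a·x₀ + b·y₀ + c·z₀.
d = 0·(-5) + 0·(-2) + 1·0
  = 0 + 0 + 0
  = 0
Equation: z = 0

z = 0


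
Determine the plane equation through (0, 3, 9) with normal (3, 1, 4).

The plane through P with normal n = (a, b, c) satisfies n·(r - P) = 0,
i.e. ax + by + cz = a·x₀ + b·y₀ + c·z₀.
d = 3·0 + 1·3 + 4·9
  = 0 + 3 + 36
  = 39
Equation: 3x + y + 4z = 39

3x + y + 4z = 39


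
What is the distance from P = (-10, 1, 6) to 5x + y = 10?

distance = |a·x₀ + b·y₀ + c·z₀ - d| / √(a² + b² + c²)
  = |5·(-10) + 1·1 + 0·6 - 10| / √(5² + 1² + 0²)
  = |-50 + 1 + 0 - 10| / √(25 + 1 + 0)
  = |-59| / √26
  = 59 / 5.099
  ≈ 11.57

11.57


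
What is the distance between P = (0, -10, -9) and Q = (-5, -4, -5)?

d = √[(x₂-x₁)² + (y₂-y₁)² + (z₂-z₁)²]
  = √[(-5)² + 6² + 4²]
  = √[25 + 36 + 16]
  = √77
  ≈ 8.775

8.775


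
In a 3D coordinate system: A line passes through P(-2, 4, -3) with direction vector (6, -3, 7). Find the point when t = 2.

P(t) = P + t·d
  = (-2 + 6·2, 4 + (-3)·2, -3 + 7·2)
  = (-2 + 12, 4 - 6, -3 + 14)
  = (10, -2, 11)

(10, -2, 11)


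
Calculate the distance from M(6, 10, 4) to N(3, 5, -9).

d = √[(x₂-x₁)² + (y₂-y₁)² + (z₂-z₁)²]
  = √[(-3)² + (-5)² + (-13)²]
  = √[9 + 25 + 169]
  = √203
  ≈ 14.25

14.25


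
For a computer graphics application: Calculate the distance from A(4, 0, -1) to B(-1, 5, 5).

d = √[(x₂-x₁)² + (y₂-y₁)² + (z₂-z₁)²]
  = √[(-5)² + 5² + 6²]
  = √[25 + 25 + 36]
  = √86
  ≈ 9.274

9.274


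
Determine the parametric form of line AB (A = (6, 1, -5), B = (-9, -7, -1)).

Direction vector d = B - A = (-9 - 6, -7 - 1, -1 + 5) = (-15, -8, 4)
Parametric form r = A + t·d:
x = 6 - 15t, y = 1 - 8t, z = -5 + 4t

x = 6 - 15t, y = 1 - 8t, z = -5 + 4t


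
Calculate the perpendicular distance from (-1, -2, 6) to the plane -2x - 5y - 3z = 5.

distance = |a·x₀ + b·y₀ + c·z₀ - d| / √(a² + b² + c²)
  = |(-2)·(-1) + (-5)·(-2) + (-3)·6 - 5| / √((-2)² + (-5)² + (-3)²)
  = |2 + 10 - 18 - 5| / √(4 + 25 + 9)
  = |-11| / √38
  = 11 / 6.164
  ≈ 1.784

1.784


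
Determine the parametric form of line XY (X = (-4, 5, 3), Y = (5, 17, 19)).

Direction vector d = Y - X = (5 + 4, 17 - 5, 19 - 3) = (9, 12, 16)
Parametric form r = X + t·d:
x = -4 + 9t, y = 5 + 12t, z = 3 + 16t

x = -4 + 9t, y = 5 + 12t, z = 3 + 16t


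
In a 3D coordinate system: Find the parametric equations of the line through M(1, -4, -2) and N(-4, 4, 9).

Direction vector d = N - M = (-4 - 1, 4 + 4, 9 + 2) = (-5, 8, 11)
Parametric form r = M + t·d:
x = 1 - 5t, y = -4 + 8t, z = -2 + 11t

x = 1 - 5t, y = -4 + 8t, z = -2 + 11t


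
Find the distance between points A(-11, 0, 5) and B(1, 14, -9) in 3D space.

d = √[(x₂-x₁)² + (y₂-y₁)² + (z₂-z₁)²]
  = √[12² + 14² + (-14)²]
  = √[144 + 196 + 196]
  = √536
  ≈ 23.15

23.15


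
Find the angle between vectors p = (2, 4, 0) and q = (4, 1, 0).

p·q = 2·4 + 4·1 + 0·0 = 8 + 4 + 0 = 12
|p| = √(2² + 4² + 0²) = √20 ≈ 4.472
|q| = √(4² + 1² + 0²) = √17 ≈ 4.123
cos θ = (p·q)/(|p||q|) = 12/(4.472·4.123) ≈ 0.6508
θ = arccos(0.6508) ≈ 49.4°

49.4°


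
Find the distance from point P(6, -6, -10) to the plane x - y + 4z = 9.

distance = |a·x₀ + b·y₀ + c·z₀ - d| / √(a² + b² + c²)
  = |1·6 + (-1)·(-6) + 4·(-10) - 9| / √(1² + (-1)² + 4²)
  = |6 + 6 - 40 - 9| / √(1 + 1 + 16)
  = |-37| / √18
  = 37 / 4.243
  ≈ 8.721

8.721


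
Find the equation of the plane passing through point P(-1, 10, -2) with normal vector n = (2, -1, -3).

The plane through P with normal n = (a, b, c) satisfies n·(r - P) = 0,
i.e. ax + by + cz = a·x₀ + b·y₀ + c·z₀.
d = 2·(-1) + (-1)·10 + (-3)·(-2)
  = -2 - 10 + 6
  = -6
Equation: 2x - y - 3z = -6

2x - y - 3z = -6


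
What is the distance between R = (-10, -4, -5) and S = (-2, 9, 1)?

d = √[(x₂-x₁)² + (y₂-y₁)² + (z₂-z₁)²]
  = √[8² + 13² + 6²]
  = √[64 + 169 + 36]
  = √269
  ≈ 16.4

16.4


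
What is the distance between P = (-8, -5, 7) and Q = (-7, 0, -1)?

d = √[(x₂-x₁)² + (y₂-y₁)² + (z₂-z₁)²]
  = √[1² + 5² + (-8)²]
  = √[1 + 25 + 64]
  = √90
  ≈ 9.487

9.487


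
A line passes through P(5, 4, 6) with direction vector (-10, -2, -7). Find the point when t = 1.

P(t) = P + t·d
  = (5 + (-10)·1, 4 + (-2)·1, 6 + (-7)·1)
  = (5 - 10, 4 - 2, 6 - 7)
  = (-5, 2, -1)

(-5, 2, -1)


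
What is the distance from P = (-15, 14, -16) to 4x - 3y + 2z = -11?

distance = |a·x₀ + b·y₀ + c·z₀ - d| / √(a² + b² + c²)
  = |4·(-15) + (-3)·14 + 2·(-16) - (-11)| / √(4² + (-3)² + 2²)
  = |-60 - 42 - 32 + 11| / √(16 + 9 + 4)
  = |-123| / √29
  = 123 / 5.385
  ≈ 22.84

22.84


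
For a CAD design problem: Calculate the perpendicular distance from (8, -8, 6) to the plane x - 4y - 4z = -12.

distance = |a·x₀ + b·y₀ + c·z₀ - d| / √(a² + b² + c²)
  = |1·8 + (-4)·(-8) + (-4)·6 - (-12)| / √(1² + (-4)² + (-4)²)
  = |8 + 32 - 24 + 12| / √(1 + 16 + 16)
  = |28| / √33
  = 28 / 5.745
  ≈ 4.874

4.874


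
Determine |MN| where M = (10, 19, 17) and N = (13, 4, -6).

d = √[(x₂-x₁)² + (y₂-y₁)² + (z₂-z₁)²]
  = √[3² + (-15)² + (-23)²]
  = √[9 + 225 + 529]
  = √763
  ≈ 27.62

27.62


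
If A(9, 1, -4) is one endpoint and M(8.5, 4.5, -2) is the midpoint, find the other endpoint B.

B = 2M - A
  = (2·8.5 - 9, 2·4.5 - 1, 2·(-2) - (-4))
  = (17 - 9, 9 - 1, -4 + 4)
  = (8, 8, 0)

(8, 8, 0)


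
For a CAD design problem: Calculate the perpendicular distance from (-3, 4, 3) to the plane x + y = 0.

distance = |a·x₀ + b·y₀ + c·z₀ - d| / √(a² + b² + c²)
  = |1·(-3) + 1·4 + 0·3 - 0| / √(1² + 1² + 0²)
  = |-3 + 4 + 0 + 0| / √(1 + 1 + 0)
  = |1| / √2
  = 1 / 1.414
  ≈ 0.7071

0.7071


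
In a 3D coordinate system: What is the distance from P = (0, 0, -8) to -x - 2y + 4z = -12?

distance = |a·x₀ + b·y₀ + c·z₀ - d| / √(a² + b² + c²)
  = |(-1)·0 + (-2)·0 + 4·(-8) - (-12)| / √((-1)² + (-2)² + 4²)
  = |0 + 0 - 32 + 12| / √(1 + 4 + 16)
  = |-20| / √21
  = 20 / 4.583
  ≈ 4.364

4.364


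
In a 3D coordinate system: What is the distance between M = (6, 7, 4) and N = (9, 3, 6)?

d = √[(x₂-x₁)² + (y₂-y₁)² + (z₂-z₁)²]
  = √[3² + (-4)² + 2²]
  = √[9 + 16 + 4]
  = √29
  ≈ 5.385

5.385


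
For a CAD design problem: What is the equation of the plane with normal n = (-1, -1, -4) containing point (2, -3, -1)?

The plane through P with normal n = (a, b, c) satisfies n·(r - P) = 0,
i.e. ax + by + cz = a·x₀ + b·y₀ + c·z₀.
d = (-1)·2 + (-1)·(-3) + (-4)·(-1)
  = -2 + 3 + 4
  = 5
Equation: -x - y - 4z = 5

-x - y - 4z = 5


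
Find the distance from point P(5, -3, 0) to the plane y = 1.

distance = |a·x₀ + b·y₀ + c·z₀ - d| / √(a² + b² + c²)
  = |0·5 + 1·(-3) + 0·0 - 1| / √(0² + 1² + 0²)
  = |0 - 3 + 0 - 1| / √(0 + 1 + 0)
  = |-4| / √1
  = 4 / 1
  ≈ 4

4


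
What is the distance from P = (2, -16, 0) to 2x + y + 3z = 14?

distance = |a·x₀ + b·y₀ + c·z₀ - d| / √(a² + b² + c²)
  = |2·2 + 1·(-16) + 3·0 - 14| / √(2² + 1² + 3²)
  = |4 - 16 + 0 - 14| / √(4 + 1 + 9)
  = |-26| / √14
  = 26 / 3.742
  ≈ 6.949

6.949


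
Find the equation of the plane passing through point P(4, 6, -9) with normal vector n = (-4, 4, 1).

The plane through P with normal n = (a, b, c) satisfies n·(r - P) = 0,
i.e. ax + by + cz = a·x₀ + b·y₀ + c·z₀.
d = (-4)·4 + 4·6 + 1·(-9)
  = -16 + 24 - 9
  = -1
Equation: -4x + 4y + z = -1

-4x + 4y + z = -1


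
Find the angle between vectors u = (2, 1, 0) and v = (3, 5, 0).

u·v = 2·3 + 1·5 + 0·0 = 6 + 5 + 0 = 11
|u| = √(2² + 1² + 0²) = √5 ≈ 2.236
|v| = √(3² + 5² + 0²) = √34 ≈ 5.831
cos θ = (u·v)/(|u||v|) = 11/(2.236·5.831) ≈ 0.8437
θ = arccos(0.8437) ≈ 32.47°

32.47°


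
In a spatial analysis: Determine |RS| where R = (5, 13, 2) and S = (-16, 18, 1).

d = √[(x₂-x₁)² + (y₂-y₁)² + (z₂-z₁)²]
  = √[(-21)² + 5² + (-1)²]
  = √[441 + 25 + 1]
  = √467
  ≈ 21.61

21.61


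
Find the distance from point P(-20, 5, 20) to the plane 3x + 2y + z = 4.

distance = |a·x₀ + b·y₀ + c·z₀ - d| / √(a² + b² + c²)
  = |3·(-20) + 2·5 + 1·20 - 4| / √(3² + 2² + 1²)
  = |-60 + 10 + 20 - 4| / √(9 + 4 + 1)
  = |-34| / √14
  = 34 / 3.742
  ≈ 9.087

9.087


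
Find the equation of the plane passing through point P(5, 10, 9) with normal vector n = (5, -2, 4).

The plane through P with normal n = (a, b, c) satisfies n·(r - P) = 0,
i.e. ax + by + cz = a·x₀ + b·y₀ + c·z₀.
d = 5·5 + (-2)·10 + 4·9
  = 25 - 20 + 36
  = 41
Equation: 5x - 2y + 4z = 41

5x - 2y + 4z = 41


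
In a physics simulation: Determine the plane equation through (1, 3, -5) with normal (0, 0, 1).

The plane through P with normal n = (a, b, c) satisfies n·(r - P) = 0,
i.e. ax + by + cz = a·x₀ + b·y₀ + c·z₀.
d = 0·1 + 0·3 + 1·(-5)
  = 0 + 0 - 5
  = -5
Equation: z = -5

z = -5


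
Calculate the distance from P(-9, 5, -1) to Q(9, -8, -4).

d = √[(x₂-x₁)² + (y₂-y₁)² + (z₂-z₁)²]
  = √[18² + (-13)² + (-3)²]
  = √[324 + 169 + 9]
  = √502
  ≈ 22.41

22.41


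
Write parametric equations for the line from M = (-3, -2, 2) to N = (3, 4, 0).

Direction vector d = N - M = (3 + 3, 4 + 2, 0 - 2) = (6, 6, -2)
Parametric form r = M + t·d:
x = -3 + 6t, y = -2 + 6t, z = 2 - 2t

x = -3 + 6t, y = -2 + 6t, z = 2 - 2t


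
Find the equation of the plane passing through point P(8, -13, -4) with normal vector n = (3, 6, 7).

The plane through P with normal n = (a, b, c) satisfies n·(r - P) = 0,
i.e. ax + by + cz = a·x₀ + b·y₀ + c·z₀.
d = 3·8 + 6·(-13) + 7·(-4)
  = 24 - 78 - 28
  = -82
Equation: 3x + 6y + 7z = -82

3x + 6y + 7z = -82


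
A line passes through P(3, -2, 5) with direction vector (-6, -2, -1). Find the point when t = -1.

P(t) = P + t·d
  = (3 + (-6)·(-1), -2 + (-2)·(-1), 5 + (-1)·(-1))
  = (3 + 6, -2 + 2, 5 + 1)
  = (9, 0, 6)

(9, 0, 6)


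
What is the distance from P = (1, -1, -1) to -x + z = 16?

distance = |a·x₀ + b·y₀ + c·z₀ - d| / √(a² + b² + c²)
  = |(-1)·1 + 0·(-1) + 1·(-1) - 16| / √((-1)² + 0² + 1²)
  = |-1 + 0 - 1 - 16| / √(1 + 0 + 1)
  = |-18| / √2
  = 18 / 1.414
  ≈ 12.73

12.73


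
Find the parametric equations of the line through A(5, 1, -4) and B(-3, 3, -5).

Direction vector d = B - A = (-3 - 5, 3 - 1, -5 + 4) = (-8, 2, -1)
Parametric form r = A + t·d:
x = 5 - 8t, y = 1 + 2t, z = -4 - t

x = 5 - 8t, y = 1 + 2t, z = -4 - t


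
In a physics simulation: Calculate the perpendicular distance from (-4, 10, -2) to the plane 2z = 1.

distance = |a·x₀ + b·y₀ + c·z₀ - d| / √(a² + b² + c²)
  = |0·(-4) + 0·10 + 2·(-2) - 1| / √(0² + 0² + 2²)
  = |0 + 0 - 4 - 1| / √(0 + 0 + 4)
  = |-5| / √4
  = 5 / 2
  ≈ 2.5

2.5


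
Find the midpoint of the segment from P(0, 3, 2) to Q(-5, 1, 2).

M = ((x₁+x₂)/2, (y₁+y₂)/2, (z₁+z₂)/2)
  = ((0 - 5)/2, (3 + 1)/2, (2 + 2)/2)
  = (-5/2, 4/2, 4/2)
  = (-2.5, 2, 2)

(-2.5, 2, 2)


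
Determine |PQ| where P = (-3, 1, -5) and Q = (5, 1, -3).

d = √[(x₂-x₁)² + (y₂-y₁)² + (z₂-z₁)²]
  = √[8² + 0² + 2²]
  = √[64 + 0 + 4]
  = √68
  ≈ 8.246

8.246


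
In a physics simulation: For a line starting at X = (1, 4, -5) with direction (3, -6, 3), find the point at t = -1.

P(t) = X + t·d
  = (1 + 3·(-1), 4 + (-6)·(-1), -5 + 3·(-1))
  = (1 - 3, 4 + 6, -5 - 3)
  = (-2, 10, -8)

(-2, 10, -8)


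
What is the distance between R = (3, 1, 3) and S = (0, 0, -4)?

d = √[(x₂-x₁)² + (y₂-y₁)² + (z₂-z₁)²]
  = √[(-3)² + (-1)² + (-7)²]
  = √[9 + 1 + 49]
  = √59
  ≈ 7.681

7.681


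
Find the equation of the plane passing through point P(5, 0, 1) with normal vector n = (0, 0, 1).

The plane through P with normal n = (a, b, c) satisfies n·(r - P) = 0,
i.e. ax + by + cz = a·x₀ + b·y₀ + c·z₀.
d = 0·5 + 0·0 + 1·1
  = 0 + 0 + 1
  = 1
Equation: z = 1

z = 1


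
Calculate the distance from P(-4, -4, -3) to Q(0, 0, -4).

d = √[(x₂-x₁)² + (y₂-y₁)² + (z₂-z₁)²]
  = √[4² + 4² + (-1)²]
  = √[16 + 16 + 1]
  = √33
  ≈ 5.745

5.745


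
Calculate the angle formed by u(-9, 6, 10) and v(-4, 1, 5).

u·v = (-9)·(-4) + 6·1 + 10·5 = 36 + 6 + 50 = 92
|u| = √((-9)² + 6² + 10²) = √217 ≈ 14.73
|v| = √((-4)² + 1² + 5²) = √42 ≈ 6.481
cos θ = (u·v)/(|u||v|) = 92/(14.73·6.481) ≈ 0.9637
θ = arccos(0.9637) ≈ 15.49°

15.49°


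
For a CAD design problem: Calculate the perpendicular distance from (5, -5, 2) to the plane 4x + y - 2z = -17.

distance = |a·x₀ + b·y₀ + c·z₀ - d| / √(a² + b² + c²)
  = |4·5 + 1·(-5) + (-2)·2 - (-17)| / √(4² + 1² + (-2)²)
  = |20 - 5 - 4 + 17| / √(16 + 1 + 4)
  = |28| / √21
  = 28 / 4.583
  ≈ 6.11

6.11


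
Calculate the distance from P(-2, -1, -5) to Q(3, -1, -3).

d = √[(x₂-x₁)² + (y₂-y₁)² + (z₂-z₁)²]
  = √[5² + 0² + 2²]
  = √[25 + 0 + 4]
  = √29
  ≈ 5.385

5.385


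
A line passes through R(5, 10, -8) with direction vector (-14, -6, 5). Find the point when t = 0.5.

P(t) = R + t·d
  = (5 + (-14)·0.5, 10 + (-6)·0.5, -8 + 5·0.5)
  = (5 - 7, 10 - 3, -8 + 2.5)
  = (-2, 7, -5.5)

(-2, 7, -5.5)


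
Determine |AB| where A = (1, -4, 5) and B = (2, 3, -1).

d = √[(x₂-x₁)² + (y₂-y₁)² + (z₂-z₁)²]
  = √[1² + 7² + (-6)²]
  = √[1 + 49 + 36]
  = √86
  ≈ 9.274

9.274


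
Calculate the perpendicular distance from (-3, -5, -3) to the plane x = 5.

distance = |a·x₀ + b·y₀ + c·z₀ - d| / √(a² + b² + c²)
  = |1·(-3) + 0·(-5) + 0·(-3) - 5| / √(1² + 0² + 0²)
  = |-3 + 0 + 0 - 5| / √(1 + 0 + 0)
  = |-8| / √1
  = 8 / 1
  ≈ 8

8


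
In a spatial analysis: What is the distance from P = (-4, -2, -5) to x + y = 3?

distance = |a·x₀ + b·y₀ + c·z₀ - d| / √(a² + b² + c²)
  = |1·(-4) + 1·(-2) + 0·(-5) - 3| / √(1² + 1² + 0²)
  = |-4 - 2 + 0 - 3| / √(1 + 1 + 0)
  = |-9| / √2
  = 9 / 1.414
  ≈ 6.364

6.364


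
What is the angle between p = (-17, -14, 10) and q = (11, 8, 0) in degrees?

p·q = (-17)·11 + (-14)·8 + 10·0 = -187 - 112 + 0 = -299
|p| = √((-17)² + (-14)² + 10²) = √585 ≈ 24.19
|q| = √(11² + 8² + 0²) = √185 ≈ 13.6
cos θ = (p·q)/(|p||q|) = -299/(24.19·13.6) ≈ -0.9089
θ = arccos(-0.9089) ≈ 155.4°

155.4°


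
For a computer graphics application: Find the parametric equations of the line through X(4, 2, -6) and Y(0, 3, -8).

Direction vector d = Y - X = (0 - 4, 3 - 2, -8 + 6) = (-4, 1, -2)
Parametric form r = X + t·d:
x = 4 - 4t, y = 2 + t, z = -6 - 2t

x = 4 - 4t, y = 2 + t, z = -6 - 2t


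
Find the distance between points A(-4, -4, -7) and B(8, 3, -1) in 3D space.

d = √[(x₂-x₁)² + (y₂-y₁)² + (z₂-z₁)²]
  = √[12² + 7² + 6²]
  = √[144 + 49 + 36]
  = √229
  ≈ 15.13

15.13


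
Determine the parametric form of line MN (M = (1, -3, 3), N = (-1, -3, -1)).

Direction vector d = N - M = (-1 - 1, -3 + 3, -1 - 3) = (-2, 0, -4)
Parametric form r = M + t·d:
x = 1 - 2t, y = -3, z = 3 - 4t

x = 1 - 2t, y = -3, z = 3 - 4t


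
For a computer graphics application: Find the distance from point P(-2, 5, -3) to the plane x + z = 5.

distance = |a·x₀ + b·y₀ + c·z₀ - d| / √(a² + b² + c²)
  = |1·(-2) + 0·5 + 1·(-3) - 5| / √(1² + 0² + 1²)
  = |-2 + 0 - 3 - 5| / √(1 + 0 + 1)
  = |-10| / √2
  = 10 / 1.414
  ≈ 7.071

7.071


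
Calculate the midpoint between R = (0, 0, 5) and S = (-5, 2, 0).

M = ((x₁+x₂)/2, (y₁+y₂)/2, (z₁+z₂)/2)
  = ((0 - 5)/2, (0 + 2)/2, (5 + 0)/2)
  = (-5/2, 2/2, 5/2)
  = (-2.5, 1, 2.5)

(-2.5, 1, 2.5)


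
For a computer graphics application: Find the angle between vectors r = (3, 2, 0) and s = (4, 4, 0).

r·s = 3·4 + 2·4 + 0·0 = 12 + 8 + 0 = 20
|r| = √(3² + 2² + 0²) = √13 ≈ 3.606
|s| = √(4² + 4² + 0²) = √32 ≈ 5.657
cos θ = (r·s)/(|r||s|) = 20/(3.606·5.657) ≈ 0.9806
θ = arccos(0.9806) ≈ 11.31°

11.31°


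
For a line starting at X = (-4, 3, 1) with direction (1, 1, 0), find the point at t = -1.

P(t) = X + t·d
  = (-4 + 1·(-1), 3 + 1·(-1), 1 + 0·(-1))
  = (-4 - 1, 3 - 1, 1 + 0)
  = (-5, 2, 1)

(-5, 2, 1)


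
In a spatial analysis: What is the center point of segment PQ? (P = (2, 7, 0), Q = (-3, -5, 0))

M = ((x₁+x₂)/2, (y₁+y₂)/2, (z₁+z₂)/2)
  = ((2 - 3)/2, (7 - 5)/2, (0 + 0)/2)
  = (-1/2, 2/2, 0/2)
  = (-0.5, 1, 0)

(-0.5, 1, 0)


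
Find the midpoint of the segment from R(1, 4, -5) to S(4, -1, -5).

M = ((x₁+x₂)/2, (y₁+y₂)/2, (z₁+z₂)/2)
  = ((1 + 4)/2, (4 - 1)/2, (-5 - 5)/2)
  = (5/2, 3/2, -10/2)
  = (2.5, 1.5, -5)

(2.5, 1.5, -5)


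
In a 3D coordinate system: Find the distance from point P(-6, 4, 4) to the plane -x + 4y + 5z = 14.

distance = |a·x₀ + b·y₀ + c·z₀ - d| / √(a² + b² + c²)
  = |(-1)·(-6) + 4·4 + 5·4 - 14| / √((-1)² + 4² + 5²)
  = |6 + 16 + 20 - 14| / √(1 + 16 + 25)
  = |28| / √42
  = 28 / 6.481
  ≈ 4.32

4.32


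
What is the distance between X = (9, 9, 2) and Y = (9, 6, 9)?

d = √[(x₂-x₁)² + (y₂-y₁)² + (z₂-z₁)²]
  = √[0² + (-3)² + 7²]
  = √[0 + 9 + 49]
  = √58
  ≈ 7.616

7.616


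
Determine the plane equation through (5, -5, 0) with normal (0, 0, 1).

The plane through P with normal n = (a, b, c) satisfies n·(r - P) = 0,
i.e. ax + by + cz = a·x₀ + b·y₀ + c·z₀.
d = 0·5 + 0·(-5) + 1·0
  = 0 + 0 + 0
  = 0
Equation: z = 0

z = 0


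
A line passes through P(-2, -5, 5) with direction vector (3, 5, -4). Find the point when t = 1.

P(t) = P + t·d
  = (-2 + 3·1, -5 + 5·1, 5 + (-4)·1)
  = (-2 + 3, -5 + 5, 5 - 4)
  = (1, 0, 1)

(1, 0, 1)


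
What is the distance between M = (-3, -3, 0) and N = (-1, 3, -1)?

d = √[(x₂-x₁)² + (y₂-y₁)² + (z₂-z₁)²]
  = √[2² + 6² + (-1)²]
  = √[4 + 36 + 1]
  = √41
  ≈ 6.403

6.403


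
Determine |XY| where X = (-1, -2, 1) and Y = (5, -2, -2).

d = √[(x₂-x₁)² + (y₂-y₁)² + (z₂-z₁)²]
  = √[6² + 0² + (-3)²]
  = √[36 + 0 + 9]
  = √45
  ≈ 6.708

6.708


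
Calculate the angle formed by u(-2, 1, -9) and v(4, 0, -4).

u·v = (-2)·4 + 1·0 + (-9)·(-4) = -8 + 0 + 36 = 28
|u| = √((-2)² + 1² + (-9)²) = √86 ≈ 9.274
|v| = √(4² + 0² + (-4)²) = √32 ≈ 5.657
cos θ = (u·v)/(|u||v|) = 28/(9.274·5.657) ≈ 0.5337
θ = arccos(0.5337) ≈ 57.74°

57.74°


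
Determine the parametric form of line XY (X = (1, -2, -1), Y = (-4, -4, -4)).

Direction vector d = Y - X = (-4 - 1, -4 + 2, -4 + 1) = (-5, -2, -3)
Parametric form r = X + t·d:
x = 1 - 5t, y = -2 - 2t, z = -1 - 3t

x = 1 - 5t, y = -2 - 2t, z = -1 - 3t


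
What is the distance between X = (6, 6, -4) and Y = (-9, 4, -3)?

d = √[(x₂-x₁)² + (y₂-y₁)² + (z₂-z₁)²]
  = √[(-15)² + (-2)² + 1²]
  = √[225 + 4 + 1]
  = √230
  ≈ 15.17

15.17


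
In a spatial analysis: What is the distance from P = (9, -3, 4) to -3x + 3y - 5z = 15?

distance = |a·x₀ + b·y₀ + c·z₀ - d| / √(a² + b² + c²)
  = |(-3)·9 + 3·(-3) + (-5)·4 - 15| / √((-3)² + 3² + (-5)²)
  = |-27 - 9 - 20 - 15| / √(9 + 9 + 25)
  = |-71| / √43
  = 71 / 6.557
  ≈ 10.83

10.83


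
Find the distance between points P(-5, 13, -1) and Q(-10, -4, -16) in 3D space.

d = √[(x₂-x₁)² + (y₂-y₁)² + (z₂-z₁)²]
  = √[(-5)² + (-17)² + (-15)²]
  = √[25 + 289 + 225]
  = √539
  ≈ 23.22

23.22


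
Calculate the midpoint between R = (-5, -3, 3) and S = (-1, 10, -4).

M = ((x₁+x₂)/2, (y₁+y₂)/2, (z₁+z₂)/2)
  = ((-5 - 1)/2, (-3 + 10)/2, (3 - 4)/2)
  = (-6/2, 7/2, -1/2)
  = (-3, 3.5, -0.5)

(-3, 3.5, -0.5)


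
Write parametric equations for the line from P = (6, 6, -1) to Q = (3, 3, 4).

Direction vector d = Q - P = (3 - 6, 3 - 6, 4 + 1) = (-3, -3, 5)
Parametric form r = P + t·d:
x = 6 - 3t, y = 6 - 3t, z = -1 + 5t

x = 6 - 3t, y = 6 - 3t, z = -1 + 5t


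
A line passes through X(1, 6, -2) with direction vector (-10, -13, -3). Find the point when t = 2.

P(t) = X + t·d
  = (1 + (-10)·2, 6 + (-13)·2, -2 + (-3)·2)
  = (1 - 20, 6 - 26, -2 - 6)
  = (-19, -20, -8)

(-19, -20, -8)


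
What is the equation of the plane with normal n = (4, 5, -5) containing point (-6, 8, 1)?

The plane through P with normal n = (a, b, c) satisfies n·(r - P) = 0,
i.e. ax + by + cz = a·x₀ + b·y₀ + c·z₀.
d = 4·(-6) + 5·8 + (-5)·1
  = -24 + 40 - 5
  = 11
Equation: 4x + 5y - 5z = 11

4x + 5y - 5z = 11


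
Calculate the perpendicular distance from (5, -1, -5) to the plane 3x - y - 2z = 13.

distance = |a·x₀ + b·y₀ + c·z₀ - d| / √(a² + b² + c²)
  = |3·5 + (-1)·(-1) + (-2)·(-5) - 13| / √(3² + (-1)² + (-2)²)
  = |15 + 1 + 10 - 13| / √(9 + 1 + 4)
  = |13| / √14
  = 13 / 3.742
  ≈ 3.474

3.474


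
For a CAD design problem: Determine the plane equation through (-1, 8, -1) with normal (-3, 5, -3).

The plane through P with normal n = (a, b, c) satisfies n·(r - P) = 0,
i.e. ax + by + cz = a·x₀ + b·y₀ + c·z₀.
d = (-3)·(-1) + 5·8 + (-3)·(-1)
  = 3 + 40 + 3
  = 46
Equation: -3x + 5y - 3z = 46

-3x + 5y - 3z = 46


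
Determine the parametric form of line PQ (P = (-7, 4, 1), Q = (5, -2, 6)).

Direction vector d = Q - P = (5 + 7, -2 - 4, 6 - 1) = (12, -6, 5)
Parametric form r = P + t·d:
x = -7 + 12t, y = 4 - 6t, z = 1 + 5t

x = -7 + 12t, y = 4 - 6t, z = 1 + 5t


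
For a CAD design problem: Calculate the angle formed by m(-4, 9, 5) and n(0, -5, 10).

m·n = (-4)·0 + 9·(-5) + 5·10 = 0 - 45 + 50 = 5
|m| = √((-4)² + 9² + 5²) = √122 ≈ 11.05
|n| = √(0² + (-5)² + 10²) = √125 ≈ 11.18
cos θ = (m·n)/(|m||n|) = 5/(11.05·11.18) ≈ 0.04049
θ = arccos(0.04049) ≈ 87.68°

87.68°


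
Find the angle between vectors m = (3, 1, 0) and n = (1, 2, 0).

m·n = 3·1 + 1·2 + 0·0 = 3 + 2 + 0 = 5
|m| = √(3² + 1² + 0²) = √10 ≈ 3.162
|n| = √(1² + 2² + 0²) = √5 ≈ 2.236
cos θ = (m·n)/(|m||n|) = 5/(3.162·2.236) ≈ 0.7071
θ = arccos(0.7071) ≈ 45°

45°


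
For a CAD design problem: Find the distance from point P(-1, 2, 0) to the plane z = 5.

distance = |a·x₀ + b·y₀ + c·z₀ - d| / √(a² + b² + c²)
  = |0·(-1) + 0·2 + 1·0 - 5| / √(0² + 0² + 1²)
  = |0 + 0 + 0 - 5| / √(0 + 0 + 1)
  = |-5| / √1
  = 5 / 1
  ≈ 5

5


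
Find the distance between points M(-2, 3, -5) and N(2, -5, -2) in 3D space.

d = √[(x₂-x₁)² + (y₂-y₁)² + (z₂-z₁)²]
  = √[4² + (-8)² + 3²]
  = √[16 + 64 + 9]
  = √89
  ≈ 9.434

9.434


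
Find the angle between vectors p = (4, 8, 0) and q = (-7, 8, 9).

p·q = 4·(-7) + 8·8 + 0·9 = -28 + 64 + 0 = 36
|p| = √(4² + 8² + 0²) = √80 ≈ 8.944
|q| = √((-7)² + 8² + 9²) = √194 ≈ 13.93
cos θ = (p·q)/(|p||q|) = 36/(8.944·13.93) ≈ 0.289
θ = arccos(0.289) ≈ 73.2°

73.2°


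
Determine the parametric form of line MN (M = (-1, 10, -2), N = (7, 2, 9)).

Direction vector d = N - M = (7 + 1, 2 - 10, 9 + 2) = (8, -8, 11)
Parametric form r = M + t·d:
x = -1 + 8t, y = 10 - 8t, z = -2 + 11t

x = -1 + 8t, y = 10 - 8t, z = -2 + 11t


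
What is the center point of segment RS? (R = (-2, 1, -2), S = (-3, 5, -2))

M = ((x₁+x₂)/2, (y₁+y₂)/2, (z₁+z₂)/2)
  = ((-2 - 3)/2, (1 + 5)/2, (-2 - 2)/2)
  = (-5/2, 6/2, -4/2)
  = (-2.5, 3, -2)

(-2.5, 3, -2)


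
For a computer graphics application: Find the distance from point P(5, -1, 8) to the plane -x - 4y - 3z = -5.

distance = |a·x₀ + b·y₀ + c·z₀ - d| / √(a² + b² + c²)
  = |(-1)·5 + (-4)·(-1) + (-3)·8 - (-5)| / √((-1)² + (-4)² + (-3)²)
  = |-5 + 4 - 24 + 5| / √(1 + 16 + 9)
  = |-20| / √26
  = 20 / 5.099
  ≈ 3.922

3.922


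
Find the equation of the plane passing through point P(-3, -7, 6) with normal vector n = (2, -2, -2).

The plane through P with normal n = (a, b, c) satisfies n·(r - P) = 0,
i.e. ax + by + cz = a·x₀ + b·y₀ + c·z₀.
d = 2·(-3) + (-2)·(-7) + (-2)·6
  = -6 + 14 - 12
  = -4
Equation: 2x - 2y - 2z = -4

2x - 2y - 2z = -4


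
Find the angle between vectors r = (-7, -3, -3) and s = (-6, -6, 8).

r·s = (-7)·(-6) + (-3)·(-6) + (-3)·8 = 42 + 18 - 24 = 36
|r| = √((-7)² + (-3)² + (-3)²) = √67 ≈ 8.185
|s| = √((-6)² + (-6)² + 8²) = √136 ≈ 11.66
cos θ = (r·s)/(|r||s|) = 36/(8.185·11.66) ≈ 0.3771
θ = arccos(0.3771) ≈ 67.84°

67.84°


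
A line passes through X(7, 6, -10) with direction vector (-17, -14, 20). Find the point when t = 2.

P(t) = X + t·d
  = (7 + (-17)·2, 6 + (-14)·2, -10 + 20·2)
  = (7 - 34, 6 - 28, -10 + 40)
  = (-27, -22, 30)

(-27, -22, 30)


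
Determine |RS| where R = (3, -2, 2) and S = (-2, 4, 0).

d = √[(x₂-x₁)² + (y₂-y₁)² + (z₂-z₁)²]
  = √[(-5)² + 6² + (-2)²]
  = √[25 + 36 + 4]
  = √65
  ≈ 8.062

8.062


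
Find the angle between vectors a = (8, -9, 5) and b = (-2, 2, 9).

a·b = 8·(-2) + (-9)·2 + 5·9 = -16 - 18 + 45 = 11
|a| = √(8² + (-9)² + 5²) = √170 ≈ 13.04
|b| = √((-2)² + 2² + 9²) = √89 ≈ 9.434
cos θ = (a·b)/(|a||b|) = 11/(13.04·9.434) ≈ 0.08943
θ = arccos(0.08943) ≈ 84.87°

84.87°


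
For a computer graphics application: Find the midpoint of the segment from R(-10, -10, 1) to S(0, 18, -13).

M = ((x₁+x₂)/2, (y₁+y₂)/2, (z₁+z₂)/2)
  = ((-10 + 0)/2, (-10 + 18)/2, (1 - 13)/2)
  = (-10/2, 8/2, -12/2)
  = (-5, 4, -6)

(-5, 4, -6)


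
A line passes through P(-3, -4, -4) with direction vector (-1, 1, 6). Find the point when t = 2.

P(t) = P + t·d
  = (-3 + (-1)·2, -4 + 1·2, -4 + 6·2)
  = (-3 - 2, -4 + 2, -4 + 12)
  = (-5, -2, 8)

(-5, -2, 8)


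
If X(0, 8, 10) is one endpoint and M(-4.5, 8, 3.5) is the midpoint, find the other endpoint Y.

Y = 2M - X
  = (2·(-4.5) - 0, 2·8 - 8, 2·3.5 - 10)
  = (-9 + 0, 16 - 8, 7 - 10)
  = (-9, 8, -3)

(-9, 8, -3)


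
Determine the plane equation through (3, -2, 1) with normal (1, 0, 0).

The plane through P with normal n = (a, b, c) satisfies n·(r - P) = 0,
i.e. ax + by + cz = a·x₀ + b·y₀ + c·z₀.
d = 1·3 + 0·(-2) + 0·1
  = 3 + 0 + 0
  = 3
Equation: x = 3

x = 3


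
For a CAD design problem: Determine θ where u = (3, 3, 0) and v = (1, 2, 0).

u·v = 3·1 + 3·2 + 0·0 = 3 + 6 + 0 = 9
|u| = √(3² + 3² + 0²) = √18 ≈ 4.243
|v| = √(1² + 2² + 0²) = √5 ≈ 2.236
cos θ = (u·v)/(|u||v|) = 9/(4.243·2.236) ≈ 0.9487
θ = arccos(0.9487) ≈ 18.43°

18.43°


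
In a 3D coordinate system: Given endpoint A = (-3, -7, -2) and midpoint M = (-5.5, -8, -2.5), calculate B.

B = 2M - A
  = (2·(-5.5) - (-3), 2·(-8) - (-7), 2·(-2.5) - (-2))
  = (-11 + 3, -16 + 7, -5 + 2)
  = (-8, -9, -3)

(-8, -9, -3)


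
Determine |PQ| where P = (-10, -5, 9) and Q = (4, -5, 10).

d = √[(x₂-x₁)² + (y₂-y₁)² + (z₂-z₁)²]
  = √[14² + 0² + 1²]
  = √[196 + 0 + 1]
  = √197
  ≈ 14.04

14.04


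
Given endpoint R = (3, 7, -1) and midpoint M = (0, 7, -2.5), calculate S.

S = 2M - R
  = (2·0 - 3, 2·7 - 7, 2·(-2.5) - (-1))
  = (0 - 3, 14 - 7, -5 + 1)
  = (-3, 7, -4)

(-3, 7, -4)


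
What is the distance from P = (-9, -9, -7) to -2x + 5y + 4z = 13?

distance = |a·x₀ + b·y₀ + c·z₀ - d| / √(a² + b² + c²)
  = |(-2)·(-9) + 5·(-9) + 4·(-7) - 13| / √((-2)² + 5² + 4²)
  = |18 - 45 - 28 - 13| / √(4 + 25 + 16)
  = |-68| / √45
  = 68 / 6.708
  ≈ 10.14

10.14


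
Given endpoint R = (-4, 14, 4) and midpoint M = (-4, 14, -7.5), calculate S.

S = 2M - R
  = (2·(-4) - (-4), 2·14 - 14, 2·(-7.5) - 4)
  = (-8 + 4, 28 - 14, -15 - 4)
  = (-4, 14, -19)

(-4, 14, -19)


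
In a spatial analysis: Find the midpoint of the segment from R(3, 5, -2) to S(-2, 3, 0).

M = ((x₁+x₂)/2, (y₁+y₂)/2, (z₁+z₂)/2)
  = ((3 - 2)/2, (5 + 3)/2, (-2 + 0)/2)
  = (1/2, 8/2, -2/2)
  = (0.5, 4, -1)

(0.5, 4, -1)


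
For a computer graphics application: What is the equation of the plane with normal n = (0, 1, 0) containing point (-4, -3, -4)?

The plane through P with normal n = (a, b, c) satisfies n·(r - P) = 0,
i.e. ax + by + cz = a·x₀ + b·y₀ + c·z₀.
d = 0·(-4) + 1·(-3) + 0·(-4)
  = 0 - 3 + 0
  = -3
Equation: y = -3

y = -3


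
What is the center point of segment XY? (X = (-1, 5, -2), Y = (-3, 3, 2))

M = ((x₁+x₂)/2, (y₁+y₂)/2, (z₁+z₂)/2)
  = ((-1 - 3)/2, (5 + 3)/2, (-2 + 2)/2)
  = (-4/2, 8/2, 0/2)
  = (-2, 4, 0)

(-2, 4, 0)


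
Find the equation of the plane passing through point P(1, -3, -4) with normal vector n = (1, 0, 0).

The plane through P with normal n = (a, b, c) satisfies n·(r - P) = 0,
i.e. ax + by + cz = a·x₀ + b·y₀ + c·z₀.
d = 1·1 + 0·(-3) + 0·(-4)
  = 1 + 0 + 0
  = 1
Equation: x = 1

x = 1


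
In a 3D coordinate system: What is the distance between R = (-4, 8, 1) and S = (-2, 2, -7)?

d = √[(x₂-x₁)² + (y₂-y₁)² + (z₂-z₁)²]
  = √[2² + (-6)² + (-8)²]
  = √[4 + 36 + 64]
  = √104
  ≈ 10.2

10.2


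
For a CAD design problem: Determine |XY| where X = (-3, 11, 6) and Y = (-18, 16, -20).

d = √[(x₂-x₁)² + (y₂-y₁)² + (z₂-z₁)²]
  = √[(-15)² + 5² + (-26)²]
  = √[225 + 25 + 676]
  = √926
  ≈ 30.43

30.43


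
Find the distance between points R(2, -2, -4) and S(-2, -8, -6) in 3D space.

d = √[(x₂-x₁)² + (y₂-y₁)² + (z₂-z₁)²]
  = √[(-4)² + (-6)² + (-2)²]
  = √[16 + 36 + 4]
  = √56
  ≈ 7.483

7.483


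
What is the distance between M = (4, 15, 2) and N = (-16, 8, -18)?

d = √[(x₂-x₁)² + (y₂-y₁)² + (z₂-z₁)²]
  = √[(-20)² + (-7)² + (-20)²]
  = √[400 + 49 + 400]
  = √849
  ≈ 29.14

29.14


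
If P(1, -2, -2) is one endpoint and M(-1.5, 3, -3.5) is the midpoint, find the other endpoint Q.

Q = 2M - P
  = (2·(-1.5) - 1, 2·3 - (-2), 2·(-3.5) - (-2))
  = (-3 - 1, 6 + 2, -7 + 2)
  = (-4, 8, -5)

(-4, 8, -5)


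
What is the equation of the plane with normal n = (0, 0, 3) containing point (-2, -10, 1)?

The plane through P with normal n = (a, b, c) satisfies n·(r - P) = 0,
i.e. ax + by + cz = a·x₀ + b·y₀ + c·z₀.
d = 0·(-2) + 0·(-10) + 3·1
  = 0 + 0 + 3
  = 3
Equation: 3z = 3

3z = 3


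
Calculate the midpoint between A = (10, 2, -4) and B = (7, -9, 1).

M = ((x₁+x₂)/2, (y₁+y₂)/2, (z₁+z₂)/2)
  = ((10 + 7)/2, (2 - 9)/2, (-4 + 1)/2)
  = (17/2, -7/2, -3/2)
  = (8.5, -3.5, -1.5)

(8.5, -3.5, -1.5)


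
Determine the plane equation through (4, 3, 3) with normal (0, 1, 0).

The plane through P with normal n = (a, b, c) satisfies n·(r - P) = 0,
i.e. ax + by + cz = a·x₀ + b·y₀ + c·z₀.
d = 0·4 + 1·3 + 0·3
  = 0 + 3 + 0
  = 3
Equation: y = 3

y = 3


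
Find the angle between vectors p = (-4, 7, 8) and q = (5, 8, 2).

p·q = (-4)·5 + 7·8 + 8·2 = -20 + 56 + 16 = 52
|p| = √((-4)² + 7² + 8²) = √129 ≈ 11.36
|q| = √(5² + 8² + 2²) = √93 ≈ 9.644
cos θ = (p·q)/(|p||q|) = 52/(11.36·9.644) ≈ 0.4748
θ = arccos(0.4748) ≈ 61.66°

61.66°


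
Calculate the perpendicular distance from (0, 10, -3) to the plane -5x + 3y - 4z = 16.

distance = |a·x₀ + b·y₀ + c·z₀ - d| / √(a² + b² + c²)
  = |(-5)·0 + 3·10 + (-4)·(-3) - 16| / √((-5)² + 3² + (-4)²)
  = |0 + 30 + 12 - 16| / √(25 + 9 + 16)
  = |26| / √50
  = 26 / 7.071
  ≈ 3.677

3.677


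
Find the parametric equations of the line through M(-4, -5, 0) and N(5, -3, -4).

Direction vector d = N - M = (5 + 4, -3 + 5, -4 + 0) = (9, 2, -4)
Parametric form r = M + t·d:
x = -4 + 9t, y = -5 + 2t, z = 0 - 4t

x = -4 + 9t, y = -5 + 2t, z = 0 - 4t


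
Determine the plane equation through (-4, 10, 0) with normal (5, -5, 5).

The plane through P with normal n = (a, b, c) satisfies n·(r - P) = 0,
i.e. ax + by + cz = a·x₀ + b·y₀ + c·z₀.
d = 5·(-4) + (-5)·10 + 5·0
  = -20 - 50 + 0
  = -70
Equation: 5x - 5y + 5z = -70

5x - 5y + 5z = -70


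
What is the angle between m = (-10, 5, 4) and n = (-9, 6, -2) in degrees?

m·n = (-10)·(-9) + 5·6 + 4·(-2) = 90 + 30 - 8 = 112
|m| = √((-10)² + 5² + 4²) = √141 ≈ 11.87
|n| = √((-9)² + 6² + (-2)²) = √121 ≈ 11
cos θ = (m·n)/(|m||n|) = 112/(11.87·11) ≈ 0.8575
θ = arccos(0.8575) ≈ 30.97°

30.97°


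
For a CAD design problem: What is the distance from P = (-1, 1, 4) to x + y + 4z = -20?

distance = |a·x₀ + b·y₀ + c·z₀ - d| / √(a² + b² + c²)
  = |1·(-1) + 1·1 + 4·4 - (-20)| / √(1² + 1² + 4²)
  = |-1 + 1 + 16 + 20| / √(1 + 1 + 16)
  = |36| / √18
  = 36 / 4.243
  ≈ 8.485

8.485


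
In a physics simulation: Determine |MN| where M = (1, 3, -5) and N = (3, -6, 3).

d = √[(x₂-x₁)² + (y₂-y₁)² + (z₂-z₁)²]
  = √[2² + (-9)² + 8²]
  = √[4 + 81 + 64]
  = √149
  ≈ 12.21

12.21


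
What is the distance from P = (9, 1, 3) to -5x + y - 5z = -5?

distance = |a·x₀ + b·y₀ + c·z₀ - d| / √(a² + b² + c²)
  = |(-5)·9 + 1·1 + (-5)·3 - (-5)| / √((-5)² + 1² + (-5)²)
  = |-45 + 1 - 15 + 5| / √(25 + 1 + 25)
  = |-54| / √51
  = 54 / 7.141
  ≈ 7.562

7.562


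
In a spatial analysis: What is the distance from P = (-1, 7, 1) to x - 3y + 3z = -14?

distance = |a·x₀ + b·y₀ + c·z₀ - d| / √(a² + b² + c²)
  = |1·(-1) + (-3)·7 + 3·1 - (-14)| / √(1² + (-3)² + 3²)
  = |-1 - 21 + 3 + 14| / √(1 + 9 + 9)
  = |-5| / √19
  = 5 / 4.359
  ≈ 1.147

1.147


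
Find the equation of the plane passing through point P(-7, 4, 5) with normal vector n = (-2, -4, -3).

The plane through P with normal n = (a, b, c) satisfies n·(r - P) = 0,
i.e. ax + by + cz = a·x₀ + b·y₀ + c·z₀.
d = (-2)·(-7) + (-4)·4 + (-3)·5
  = 14 - 16 - 15
  = -17
Equation: -2x - 4y - 3z = -17

-2x - 4y - 3z = -17


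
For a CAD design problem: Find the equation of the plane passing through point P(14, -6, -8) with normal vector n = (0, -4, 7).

The plane through P with normal n = (a, b, c) satisfies n·(r - P) = 0,
i.e. ax + by + cz = a·x₀ + b·y₀ + c·z₀.
d = 0·14 + (-4)·(-6) + 7·(-8)
  = 0 + 24 - 56
  = -32
Equation: -4y + 7z = -32

-4y + 7z = -32


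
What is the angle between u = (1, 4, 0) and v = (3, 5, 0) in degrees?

u·v = 1·3 + 4·5 + 0·0 = 3 + 20 + 0 = 23
|u| = √(1² + 4² + 0²) = √17 ≈ 4.123
|v| = √(3² + 5² + 0²) = √34 ≈ 5.831
cos θ = (u·v)/(|u||v|) = 23/(4.123·5.831) ≈ 0.9567
θ = arccos(0.9567) ≈ 16.93°

16.93°


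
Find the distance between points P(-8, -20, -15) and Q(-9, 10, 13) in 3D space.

d = √[(x₂-x₁)² + (y₂-y₁)² + (z₂-z₁)²]
  = √[(-1)² + 30² + 28²]
  = √[1 + 900 + 784]
  = √1685
  ≈ 41.05

41.05


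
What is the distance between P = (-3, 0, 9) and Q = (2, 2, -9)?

d = √[(x₂-x₁)² + (y₂-y₁)² + (z₂-z₁)²]
  = √[5² + 2² + (-18)²]
  = √[25 + 4 + 324]
  = √353
  ≈ 18.79

18.79
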